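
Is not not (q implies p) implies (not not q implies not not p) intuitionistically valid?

This is the distribution of double negation over implication, which is intuitionistically derivable.
Assume not not (q implies p) and not not q; suppose not p. Then q implies p would give not q (by contraposition), contradicting not not q; so not (q implies p), contradicting not not (q implies p). Hence not not p.

Yes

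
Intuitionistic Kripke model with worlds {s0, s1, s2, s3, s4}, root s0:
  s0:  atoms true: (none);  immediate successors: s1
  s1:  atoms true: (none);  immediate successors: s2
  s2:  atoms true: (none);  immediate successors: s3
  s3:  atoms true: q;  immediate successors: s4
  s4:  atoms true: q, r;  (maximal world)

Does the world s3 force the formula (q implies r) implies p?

s3 does not force (q implies r) implies p: at the accessible world s4, s4 forces q implies r but s4 does not force p.
s4 lacks atom p, so s4 does not force p.

No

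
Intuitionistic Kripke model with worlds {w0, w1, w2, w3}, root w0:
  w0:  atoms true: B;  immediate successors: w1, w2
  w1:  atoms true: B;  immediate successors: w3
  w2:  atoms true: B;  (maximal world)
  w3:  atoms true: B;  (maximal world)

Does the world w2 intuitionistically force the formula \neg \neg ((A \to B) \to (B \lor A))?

Yes

w2 \Vdash \neg \neg ((A \to B) \to (B \lor A)): no world accessible from w2 forces \neg ((A \to B) \to (B \lor A)).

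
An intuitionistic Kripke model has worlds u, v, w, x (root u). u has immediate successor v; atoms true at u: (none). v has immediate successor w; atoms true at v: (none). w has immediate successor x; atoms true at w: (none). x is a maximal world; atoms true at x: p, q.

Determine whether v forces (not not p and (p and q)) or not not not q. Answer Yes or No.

v does not force (not not p and (p and q)) or not not not q: neither disjunct is forced at v.
v does not force not not p and (p and q) since v fails p and q.

No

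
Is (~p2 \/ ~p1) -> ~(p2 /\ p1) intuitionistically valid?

Yes

This is a constructively valid De Morgan direction (disjunction of negations to negated conjunction), which is intuitionistically derivable.
If ~p2 holds at a world then no accessible world forces p2, hence none forces p2 /\ p1; likewise for ~p1.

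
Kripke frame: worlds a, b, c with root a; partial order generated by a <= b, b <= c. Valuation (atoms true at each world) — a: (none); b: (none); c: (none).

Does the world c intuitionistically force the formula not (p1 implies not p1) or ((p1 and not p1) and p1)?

c does not force not (p1 implies not p1) or ((p1 and not p1) and p1): neither disjunct is forced at c.
c does not force not (p1 implies not p1) since c is accessible from c and c forces p1 implies not p1.
c forces p1 implies not p1 vacuously: no world accessible from c forces the antecedent p1.

No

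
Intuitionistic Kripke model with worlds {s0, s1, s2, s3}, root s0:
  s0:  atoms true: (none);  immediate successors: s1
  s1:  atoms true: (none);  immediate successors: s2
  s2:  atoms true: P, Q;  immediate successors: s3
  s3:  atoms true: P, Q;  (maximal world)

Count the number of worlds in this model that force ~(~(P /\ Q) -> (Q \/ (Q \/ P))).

s0: does not force it — s0 ||-/- ~(~(P /\ Q) -> (Q \/ (Q \/ P))) since s0 is accessible from s0 and s0 ||- ~(P /\ Q) -> (Q \/ (Q \/ P)).
s1: does not force it — s1 ||-/- ~(~(P /\ Q) -> (Q \/ (Q \/ P))) since s1 is accessible from s1 and s1 ||- ~(P /\ Q) -> (Q \/ (Q \/ P)).
s2: does not force it.
s3: does not force it.
Worlds forcing the formula: { }.

0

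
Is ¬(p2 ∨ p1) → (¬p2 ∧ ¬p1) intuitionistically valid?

This is a constructively valid De Morgan direction (negated disjunction to conjunction of negations), which is intuitionistically derivable.
From ¬(p2 ∨ p1): if p2 held then p2 ∨ p1 would, contradiction — so ¬p2; similarly ¬p1.

Yes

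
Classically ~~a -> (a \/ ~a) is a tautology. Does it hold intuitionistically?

No

This is a variant of double-negation elimination (deriving excluded middle from double negation), which is not intuitionistically valid.
A Kripke countermodel: worlds s0, s1; order generated by s0 <= s1; atoms true at each world — s0:{}; s1:{a}.
s0 ||-/- ~~a -> (a \/ ~a): already at s0 itself, s0 ||- ~~a but s0 ||-/- a \/ ~a.
s0 ||-/- a \/ ~a: neither disjunct is forced at s0.
s0 lacks atom a, so s0 ||-/- a.
So the root s0 does not force the formula.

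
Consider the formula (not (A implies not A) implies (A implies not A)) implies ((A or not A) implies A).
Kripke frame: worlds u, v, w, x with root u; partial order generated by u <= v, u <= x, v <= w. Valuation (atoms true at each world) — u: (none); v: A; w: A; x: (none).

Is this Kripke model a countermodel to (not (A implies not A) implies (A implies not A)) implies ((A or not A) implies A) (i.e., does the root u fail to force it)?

u does not force (not (A implies not A) implies (A implies not A)) implies ((A or not A) implies A): at the accessible world x, x forces not (A implies not A) implies (A implies not A) but x does not force (A or not A) implies A.
x does not force (A or not A) implies A: already at x itself, x forces A or not A but x does not force A.
x lacks atom A, so x does not force A.
So the root u does not force (not (A implies not A) implies (A implies not A)) implies ((A or not A) implies A); the model is a countermodel.

Yes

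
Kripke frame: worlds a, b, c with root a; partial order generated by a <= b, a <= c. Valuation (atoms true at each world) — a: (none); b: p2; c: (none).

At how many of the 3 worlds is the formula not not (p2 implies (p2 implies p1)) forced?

1

a: does not force it — a does not force not not (p2 implies (p2 implies p1)) since b is accessible from a and b forces not (p2 implies (p2 implies p1)).
b: does not force it — b does not force not not (p2 implies (p2 implies p1)) since b is accessible from b and b forces not (p2 implies (p2 implies p1)).
c: forces it.
Worlds forcing the formula: {c}.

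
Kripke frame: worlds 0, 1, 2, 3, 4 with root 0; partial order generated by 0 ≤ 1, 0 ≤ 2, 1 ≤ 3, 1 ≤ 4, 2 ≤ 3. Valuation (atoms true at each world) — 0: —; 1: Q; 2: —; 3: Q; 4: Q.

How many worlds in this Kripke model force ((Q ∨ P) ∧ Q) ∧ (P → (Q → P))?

3

0: does not force it — 0 ⊮ ((Q ∨ P) ∧ Q) ∧ (P → (Q → P)) since 0 fails (Q ∨ P) ∧ Q.
1: forces it.
2: does not force it — 2 ⊮ ((Q ∨ P) ∧ Q) ∧ (P → (Q → P)) since 2 fails (Q ∨ P) ∧ Q.
3: forces it.
4: forces it.
Worlds forcing the formula: {1, 3, 4}.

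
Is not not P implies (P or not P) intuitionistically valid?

This is a variant of double-negation elimination (deriving excluded middle from double negation), which is not intuitionistically valid.
A Kripke countermodel: worlds a, b; order generated by a <= b; atoms true at each world — a:{}; b:{P}.
a does not force not not P implies (P or not P): already at a itself, a forces not not P but a does not force P or not P.
a does not force P or not P: neither disjunct is forced at a.
a lacks atom P, so a does not force P.
So the root a does not force the formula.

No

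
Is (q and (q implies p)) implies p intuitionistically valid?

This is modus ponens in implicational form, which is intuitionistically derivable.
If a world forces q and q implies p, then applying the implication at that world (which is accessible from itself) gives p.

Yes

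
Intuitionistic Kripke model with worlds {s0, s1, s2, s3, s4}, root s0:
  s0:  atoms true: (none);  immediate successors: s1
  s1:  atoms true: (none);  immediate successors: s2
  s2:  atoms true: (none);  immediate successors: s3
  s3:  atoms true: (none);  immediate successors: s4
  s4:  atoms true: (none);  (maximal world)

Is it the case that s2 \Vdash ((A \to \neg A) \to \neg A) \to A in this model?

No

s2 \nVdash ((A \to \neg A) \to \neg A) \to A: already at s2 itself, s2 \Vdash (A \to \neg A) \to \neg A but s2 \nVdash A.
s2 lacks atom A, so s2 \nVdash A.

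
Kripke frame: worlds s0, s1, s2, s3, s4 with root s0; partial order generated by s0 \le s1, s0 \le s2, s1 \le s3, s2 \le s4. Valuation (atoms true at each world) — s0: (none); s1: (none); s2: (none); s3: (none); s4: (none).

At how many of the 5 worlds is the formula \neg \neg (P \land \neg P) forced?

0

s0: does not force it — s0 \nVdash \neg \neg (P \land \neg P) since s0 is accessible from s0 and s0 \Vdash \neg (P \land \neg P).
s1: does not force it — s1 \nVdash \neg \neg (P \land \neg P) since s1 is accessible from s1 and s1 \Vdash \neg (P \land \neg P).
s2: does not force it.
s3: does not force it.
s4: does not force it.
Worlds forcing the formula: { }.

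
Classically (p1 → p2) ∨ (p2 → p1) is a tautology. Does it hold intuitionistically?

This is the Gödel–Dummett linearity axiom, which is not intuitionistically valid.
A Kripke countermodel: worlds u, v, w; order generated by u ≤ v, u ≤ w; atoms true at each world — u:{}; v:{p1}; w:{p2}.
u ⊮ (p1 → p2) ∨ (p2 → p1): neither disjunct is forced at u.
u ⊮ p1 → p2: at the accessible world v, v ⊩ p1 but v ⊮ p2.
v lacks atom p2, so v ⊮ p2.
So the root u does not force the formula.

No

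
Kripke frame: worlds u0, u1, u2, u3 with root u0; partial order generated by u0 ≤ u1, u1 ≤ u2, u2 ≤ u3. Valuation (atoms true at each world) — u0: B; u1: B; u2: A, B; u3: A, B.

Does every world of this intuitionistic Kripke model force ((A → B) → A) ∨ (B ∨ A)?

u0 ⊩ ((A → B) → A) ∨ (B ∨ A) via the disjunct B ∨ A.
Since the root u0 forces ((A → B) → A) ∨ (B ∨ A) and forcing is persistent (monotone upward), every world forces it.

Yes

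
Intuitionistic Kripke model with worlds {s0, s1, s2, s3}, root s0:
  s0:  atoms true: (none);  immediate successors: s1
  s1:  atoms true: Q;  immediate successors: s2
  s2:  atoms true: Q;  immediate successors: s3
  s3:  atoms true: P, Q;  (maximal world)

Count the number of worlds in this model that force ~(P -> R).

4

s0: forces it.
s1: forces it.
s2: forces it.
s3: forces it.
Worlds forcing the formula: {s0, s1, s2, s3}.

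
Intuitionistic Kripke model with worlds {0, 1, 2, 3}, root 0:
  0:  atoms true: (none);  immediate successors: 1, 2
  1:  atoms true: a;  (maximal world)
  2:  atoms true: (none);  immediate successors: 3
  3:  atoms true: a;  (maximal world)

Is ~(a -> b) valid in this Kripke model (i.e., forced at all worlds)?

0 ||- ~(a -> b): no world accessible from 0 forces a -> b.
Since the root 0 forces ~(a -> b) and forcing is persistent (monotone upward), every world forces it.

Yes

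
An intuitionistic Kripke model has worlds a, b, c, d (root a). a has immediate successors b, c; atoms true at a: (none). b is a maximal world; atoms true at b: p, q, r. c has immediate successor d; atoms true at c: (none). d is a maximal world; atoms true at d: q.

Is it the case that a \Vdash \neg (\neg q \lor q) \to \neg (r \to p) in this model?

a \Vdash \neg (\neg q \lor q) \to \neg (r \to p) vacuously: no world accessible from a forces the antecedent \neg (\neg q \lor q).

Yes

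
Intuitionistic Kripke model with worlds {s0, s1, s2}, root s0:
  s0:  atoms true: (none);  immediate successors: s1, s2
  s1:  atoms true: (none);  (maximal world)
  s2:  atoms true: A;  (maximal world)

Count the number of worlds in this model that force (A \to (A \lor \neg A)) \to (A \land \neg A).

0

s0: does not force it — s0 \nVdash (A \to (A \lor \neg A)) \to (A \land \neg A): already at s0 itself, s0 \Vdash A \to (A \lor \neg A) but s0 \nVdash A \land \neg A.
s1: does not force it — s1 \nVdash (A \to (A \lor \neg A)) \to (A \land \neg A): already at s1 itself, s1 \Vdash A \to (A \lor \neg A) but s1 \nVdash A \land \neg A.
s2: does not force it.
Worlds forcing the formula: { }.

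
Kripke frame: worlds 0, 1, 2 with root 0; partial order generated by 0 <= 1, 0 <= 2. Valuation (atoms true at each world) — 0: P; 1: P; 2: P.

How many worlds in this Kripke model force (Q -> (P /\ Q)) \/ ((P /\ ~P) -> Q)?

3

0: forces it.
1: forces it.
2: forces it.
Worlds forcing the formula: {0, 1, 2}.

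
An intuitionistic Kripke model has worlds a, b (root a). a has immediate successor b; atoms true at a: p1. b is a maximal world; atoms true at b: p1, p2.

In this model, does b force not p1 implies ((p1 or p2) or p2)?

Yes

b forces not p1 implies ((p1 or p2) or p2) vacuously: no world accessible from b forces the antecedent not p1.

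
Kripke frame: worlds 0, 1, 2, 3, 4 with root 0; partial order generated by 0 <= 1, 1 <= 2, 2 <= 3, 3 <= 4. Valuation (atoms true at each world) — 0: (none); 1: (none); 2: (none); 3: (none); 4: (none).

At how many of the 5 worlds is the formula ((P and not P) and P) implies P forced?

5

0: forces it.
1: forces it.
2: forces it.
3: forces it.
4: forces it.
Worlds forcing the formula: {0, 1, 2, 3, 4}.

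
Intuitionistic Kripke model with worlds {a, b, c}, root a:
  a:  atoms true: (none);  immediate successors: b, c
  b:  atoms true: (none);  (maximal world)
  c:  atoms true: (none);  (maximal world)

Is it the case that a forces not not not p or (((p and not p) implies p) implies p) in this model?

Yes

a forces not not not p or (((p and not p) implies p) implies p) via the disjunct not not not p.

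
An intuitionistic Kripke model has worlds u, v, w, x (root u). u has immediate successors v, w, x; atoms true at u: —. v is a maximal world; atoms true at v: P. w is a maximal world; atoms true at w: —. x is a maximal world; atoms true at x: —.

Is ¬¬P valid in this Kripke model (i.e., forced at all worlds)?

No

Not every world: u ⊮ ¬¬P.
u ⊮ ¬¬P since w is accessible from u and w ⊩ ¬P.
w ⊩ ¬P: no world accessible from w forces P.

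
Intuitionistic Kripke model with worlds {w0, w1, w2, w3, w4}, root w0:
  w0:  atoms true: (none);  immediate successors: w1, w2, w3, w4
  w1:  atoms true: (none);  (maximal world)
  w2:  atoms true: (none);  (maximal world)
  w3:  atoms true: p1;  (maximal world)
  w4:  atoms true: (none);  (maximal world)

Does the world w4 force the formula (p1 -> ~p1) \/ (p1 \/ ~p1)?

w4 ||- (p1 -> ~p1) \/ (p1 \/ ~p1) via the disjunct p1 -> ~p1.

Yes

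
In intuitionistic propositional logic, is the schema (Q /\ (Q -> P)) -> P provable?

This is modus ponens in implicational form, which is intuitionistically derivable.
If a world forces Q and Q -> P, then applying the implication at that world (which is accessible from itself) gives P.

Yes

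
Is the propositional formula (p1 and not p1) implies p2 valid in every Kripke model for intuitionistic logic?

Yes

This is an instance of ex falso quodlibet, which is intuitionistically derivable.
No world can force both p1 and not p1, so the antecedent p1 and not p1 is never forced and the implication holds vacuously at every world.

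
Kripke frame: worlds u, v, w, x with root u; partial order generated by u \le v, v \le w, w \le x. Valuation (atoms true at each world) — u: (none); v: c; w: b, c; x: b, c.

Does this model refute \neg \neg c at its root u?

No

u \Vdash \neg \neg c: no world accessible from u forces \neg c.
So the root u forces \neg \neg c; the model is not a countermodel.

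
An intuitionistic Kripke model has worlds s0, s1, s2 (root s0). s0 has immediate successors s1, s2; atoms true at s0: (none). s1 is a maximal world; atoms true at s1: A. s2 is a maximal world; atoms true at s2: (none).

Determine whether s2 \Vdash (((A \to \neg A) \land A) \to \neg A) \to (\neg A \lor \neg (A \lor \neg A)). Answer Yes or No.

Yes

s2 \Vdash (((A \to \neg A) \land A) \to \neg A) \to (\neg A \lor \neg (A \lor \neg A)): every world accessible from s2 that forces ((A \to \neg A) \land A) \to \neg A (namely s2) also forces \neg A \lor \neg (A \lor \neg A).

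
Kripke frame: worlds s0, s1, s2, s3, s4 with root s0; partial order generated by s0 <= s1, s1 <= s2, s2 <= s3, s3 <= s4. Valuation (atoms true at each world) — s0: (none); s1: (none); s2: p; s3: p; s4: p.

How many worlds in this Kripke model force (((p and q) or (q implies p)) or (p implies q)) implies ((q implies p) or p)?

5

s0: forces it.
s1: forces it.
s2: forces it.
s3: forces it.
s4: forces it.
Worlds forcing the formula: {s0, s1, s2, s3, s4}.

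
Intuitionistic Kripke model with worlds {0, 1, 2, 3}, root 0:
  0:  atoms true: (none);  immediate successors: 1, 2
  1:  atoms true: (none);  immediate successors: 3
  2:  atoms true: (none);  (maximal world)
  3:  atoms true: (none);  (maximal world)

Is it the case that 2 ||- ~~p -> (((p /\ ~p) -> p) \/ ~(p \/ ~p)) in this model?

2 ||- ~~p -> (((p /\ ~p) -> p) \/ ~(p \/ ~p)) vacuously: no world accessible from 2 forces the antecedent ~~p.

Yes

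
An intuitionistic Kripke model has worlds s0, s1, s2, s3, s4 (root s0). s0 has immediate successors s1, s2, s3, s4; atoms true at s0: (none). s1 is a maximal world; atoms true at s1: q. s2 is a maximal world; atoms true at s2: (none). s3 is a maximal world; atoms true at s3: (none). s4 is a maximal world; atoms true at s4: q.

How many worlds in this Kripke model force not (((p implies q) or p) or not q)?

0

s0: does not force it — s0 does not force not (((p implies q) or p) or not q) since s0 is accessible from s0 and s0 forces ((p implies q) or p) or not q.
s1: does not force it.
s2: does not force it.
s3: does not force it.
s4: does not force it.
Worlds forcing the formula: { }.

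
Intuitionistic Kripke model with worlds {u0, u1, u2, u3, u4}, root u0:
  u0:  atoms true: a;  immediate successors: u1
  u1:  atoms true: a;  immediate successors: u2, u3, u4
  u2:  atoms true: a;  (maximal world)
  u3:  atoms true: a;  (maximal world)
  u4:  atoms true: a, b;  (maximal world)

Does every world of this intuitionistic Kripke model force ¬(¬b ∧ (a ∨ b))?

Not every world: u0 ⊮ ¬(¬b ∧ (a ∨ b)).
u0 ⊮ ¬(¬b ∧ (a ∨ b)) since u2 is accessible from u0 and u2 ⊩ ¬b ∧ (a ∨ b).
u2 ⊩ ¬b ∧ (a ∨ b) since u2 forces both conjuncts.

No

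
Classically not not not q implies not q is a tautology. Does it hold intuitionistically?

Yes

This is triple-negation reduction, which is intuitionistically derivable.
Assume not not not q and suppose q. Then not not q (double-negation introduction), contradicting not not not q. So not q.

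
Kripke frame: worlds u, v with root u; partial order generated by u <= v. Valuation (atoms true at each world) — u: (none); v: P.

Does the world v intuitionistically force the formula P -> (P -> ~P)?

No

v ||-/- P -> (P -> ~P): already at v itself, v ||- P but v ||-/- P -> ~P.
v ||-/- P -> ~P: already at v itself, v ||- P but v ||-/- ~P.
v ||-/- ~P since v is accessible from v and v ||- P.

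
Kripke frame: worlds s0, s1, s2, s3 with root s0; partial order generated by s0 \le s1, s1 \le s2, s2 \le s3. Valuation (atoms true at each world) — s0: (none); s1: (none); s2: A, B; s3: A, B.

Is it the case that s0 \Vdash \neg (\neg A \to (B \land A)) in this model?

s0 \nVdash \neg (\neg A \to (B \land A)) since s0 is accessible from s0 and s0 \Vdash \neg A \to (B \land A).
s0 \Vdash \neg A \to (B \land A) vacuously: no world accessible from s0 forces the antecedent \neg A.

No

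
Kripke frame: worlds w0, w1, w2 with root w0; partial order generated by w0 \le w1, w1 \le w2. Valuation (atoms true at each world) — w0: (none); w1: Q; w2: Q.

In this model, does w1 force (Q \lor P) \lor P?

Yes

w1 \Vdash (Q \lor P) \lor P via the disjunct Q \lor P.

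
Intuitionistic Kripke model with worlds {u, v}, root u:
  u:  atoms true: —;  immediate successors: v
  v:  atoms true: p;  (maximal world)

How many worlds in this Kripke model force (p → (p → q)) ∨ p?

1

u: does not force it — u ⊮ (p → (p → q)) ∨ p: neither disjunct is forced at u.
v: forces it.
Worlds forcing the formula: {v}.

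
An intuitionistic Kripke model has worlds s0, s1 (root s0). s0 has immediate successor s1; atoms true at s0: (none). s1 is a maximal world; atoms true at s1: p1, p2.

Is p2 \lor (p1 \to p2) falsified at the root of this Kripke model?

No

s0 \Vdash p2 \lor (p1 \to p2) via the disjunct p1 \to p2.
So the root s0 forces p2 \lor (p1 \to p2); the model is not a countermodel.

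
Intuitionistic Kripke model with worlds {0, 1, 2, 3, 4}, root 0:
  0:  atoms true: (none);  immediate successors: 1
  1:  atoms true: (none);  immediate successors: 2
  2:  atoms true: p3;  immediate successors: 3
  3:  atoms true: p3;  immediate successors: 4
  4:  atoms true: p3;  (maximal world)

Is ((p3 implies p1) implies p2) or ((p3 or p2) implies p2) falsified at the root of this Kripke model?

0 forces ((p3 implies p1) implies p2) or ((p3 or p2) implies p2) via the disjunct (p3 implies p1) implies p2.
So the root 0 forces ((p3 implies p1) implies p2) or ((p3 or p2) implies p2); the model is not a countermodel.

No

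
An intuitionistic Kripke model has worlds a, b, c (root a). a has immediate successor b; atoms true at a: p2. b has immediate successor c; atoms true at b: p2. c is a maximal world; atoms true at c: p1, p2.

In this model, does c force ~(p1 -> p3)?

Yes

c ||- ~(p1 -> p3): no world accessible from c forces p1 -> p3.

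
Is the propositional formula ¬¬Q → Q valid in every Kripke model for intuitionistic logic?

No

This is double-negation elimination, which is not intuitionistically valid.
A Kripke countermodel: worlds s0, s1; order generated by s0 ≤ s1; atoms true at each world — s0:{}; s1:{Q}.
s0 ⊮ ¬¬Q → Q: already at s0 itself, s0 ⊩ ¬¬Q but s0 ⊮ Q.
s0 lacks atom Q, so s0 ⊮ Q.
So the root s0 does not force the formula.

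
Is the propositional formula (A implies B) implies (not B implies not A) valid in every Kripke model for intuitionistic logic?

Yes

This is the forward direction of contraposition, which is intuitionistically derivable.
Assume A implies B and not B. If A held then B would follow, contradicting not B; so not A.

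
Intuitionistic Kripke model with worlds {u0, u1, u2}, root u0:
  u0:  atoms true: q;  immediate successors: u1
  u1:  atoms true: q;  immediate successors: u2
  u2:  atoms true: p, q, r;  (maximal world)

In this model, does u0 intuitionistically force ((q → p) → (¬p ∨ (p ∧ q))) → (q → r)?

No

u0 ⊮ ((q → p) → (¬p ∨ (p ∧ q))) → (q → r): already at u0 itself, u0 ⊩ (q → p) → (¬p ∨ (p ∧ q)) but u0 ⊮ q → r.
u0 ⊮ q → r: already at u0 itself, u0 ⊩ q but u0 ⊮ r.
u0 lacks atom r, so u0 ⊮ r.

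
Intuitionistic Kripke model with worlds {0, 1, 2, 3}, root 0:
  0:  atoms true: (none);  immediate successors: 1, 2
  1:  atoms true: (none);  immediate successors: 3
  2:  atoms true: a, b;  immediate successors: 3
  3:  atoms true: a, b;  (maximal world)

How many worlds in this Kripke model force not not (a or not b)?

4

0: forces it.
1: forces it.
2: forces it.
3: forces it.
Worlds forcing the formula: {0, 1, 2, 3}.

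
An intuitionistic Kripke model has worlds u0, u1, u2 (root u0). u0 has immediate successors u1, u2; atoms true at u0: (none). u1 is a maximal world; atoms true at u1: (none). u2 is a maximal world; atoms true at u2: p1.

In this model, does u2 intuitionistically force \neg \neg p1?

u2 \Vdash \neg \neg p1: no world accessible from u2 forces \neg p1.

Yes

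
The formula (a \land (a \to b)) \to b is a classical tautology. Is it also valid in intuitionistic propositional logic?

This is modus ponens in implicational form, which is intuitionistically derivable.
If a world forces a and a \to b, then applying the implication at that world (which is accessible from itself) gives b.

Yes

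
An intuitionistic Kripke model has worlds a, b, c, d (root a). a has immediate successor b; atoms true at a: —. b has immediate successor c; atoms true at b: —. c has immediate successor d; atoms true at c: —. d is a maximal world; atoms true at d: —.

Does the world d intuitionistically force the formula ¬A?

Yes

d ⊩ ¬A: no world accessible from d forces A.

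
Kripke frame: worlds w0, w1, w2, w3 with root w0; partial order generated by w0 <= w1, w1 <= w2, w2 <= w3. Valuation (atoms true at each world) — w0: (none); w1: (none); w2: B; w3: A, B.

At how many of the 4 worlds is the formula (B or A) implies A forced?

1

w0: does not force it — w0 does not force (B or A) implies A: at the accessible world w2, w2 forces B or A but w2 does not force A.
w1: does not force it.
w2: does not force it.
w3: forces it.
Worlds forcing the formula: {w3}.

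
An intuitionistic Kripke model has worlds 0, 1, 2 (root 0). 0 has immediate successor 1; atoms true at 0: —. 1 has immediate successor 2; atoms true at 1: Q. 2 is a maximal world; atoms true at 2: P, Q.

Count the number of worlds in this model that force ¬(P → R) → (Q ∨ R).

0: does not force it — 0 ⊮ ¬(P → R) → (Q ∨ R): already at 0 itself, 0 ⊩ ¬(P → R) but 0 ⊮ Q ∨ R.
1: forces it.
2: forces it.
Worlds forcing the formula: {1, 2}.

2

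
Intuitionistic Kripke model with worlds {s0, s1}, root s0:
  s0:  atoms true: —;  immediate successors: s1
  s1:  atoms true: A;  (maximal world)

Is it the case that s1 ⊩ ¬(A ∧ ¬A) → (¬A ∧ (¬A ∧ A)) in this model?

No

s1 ⊮ ¬(A ∧ ¬A) → (¬A ∧ (¬A ∧ A)): already at s1 itself, s1 ⊩ ¬(A ∧ ¬A) but s1 ⊮ ¬A ∧ (¬A ∧ A).
s1 ⊮ ¬A ∧ (¬A ∧ A) since s1 fails ¬A.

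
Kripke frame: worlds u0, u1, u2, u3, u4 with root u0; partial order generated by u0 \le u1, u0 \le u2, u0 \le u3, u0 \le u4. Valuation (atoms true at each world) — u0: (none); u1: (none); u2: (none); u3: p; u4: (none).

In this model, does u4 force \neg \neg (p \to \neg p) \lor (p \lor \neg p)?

u4 \Vdash \neg \neg (p \to \neg p) \lor (p \lor \neg p) via the disjunct \neg \neg (p \to \neg p).

Yes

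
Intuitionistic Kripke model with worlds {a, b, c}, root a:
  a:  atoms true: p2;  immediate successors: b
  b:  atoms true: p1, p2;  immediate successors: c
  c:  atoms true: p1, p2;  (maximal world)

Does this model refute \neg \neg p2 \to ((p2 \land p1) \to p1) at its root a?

a \Vdash \neg \neg p2 \to ((p2 \land p1) \to p1): every world accessible from a that forces \neg \neg p2 (namely a, b, c) also forces (p2 \land p1) \to p1.
So the root a forces \neg \neg p2 \to ((p2 \land p1) \to p1); the model is not a countermodel.

No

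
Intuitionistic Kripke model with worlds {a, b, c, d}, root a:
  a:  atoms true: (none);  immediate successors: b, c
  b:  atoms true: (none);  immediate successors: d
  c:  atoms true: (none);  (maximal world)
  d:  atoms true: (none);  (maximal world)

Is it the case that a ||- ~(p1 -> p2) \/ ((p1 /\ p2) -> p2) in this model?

a ||- ~(p1 -> p2) \/ ((p1 /\ p2) -> p2) via the disjunct (p1 /\ p2) -> p2.

Yes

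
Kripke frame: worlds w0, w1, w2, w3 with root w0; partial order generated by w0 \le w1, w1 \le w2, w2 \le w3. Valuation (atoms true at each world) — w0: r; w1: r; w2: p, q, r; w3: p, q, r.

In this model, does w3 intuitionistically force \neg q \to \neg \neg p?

Yes

w3 \Vdash \neg q \to \neg \neg p vacuously: no world accessible from w3 forces the antecedent \neg q.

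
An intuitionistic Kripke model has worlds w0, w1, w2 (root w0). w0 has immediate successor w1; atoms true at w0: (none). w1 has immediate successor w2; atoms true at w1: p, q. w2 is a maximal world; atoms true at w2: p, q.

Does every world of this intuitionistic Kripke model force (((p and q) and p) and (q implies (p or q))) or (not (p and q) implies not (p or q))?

w0 forces (((p and q) and p) and (q implies (p or q))) or (not (p and q) implies not (p or q)) via the disjunct not (p and q) implies not (p or q).
Since the root w0 forces (((p and q) and p) and (q implies (p or q))) or (not (p and q) implies not (p or q)) and forcing is persistent (monotone upward), every world forces it.

Yes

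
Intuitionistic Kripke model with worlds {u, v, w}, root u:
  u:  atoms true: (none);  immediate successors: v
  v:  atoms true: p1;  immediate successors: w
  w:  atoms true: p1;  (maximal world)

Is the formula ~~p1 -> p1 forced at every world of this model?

No

Not every world: u ||-/- ~~p1 -> p1.
u ||-/- ~~p1 -> p1: already at u itself, u ||- ~~p1 but u ||-/- p1.
u lacks atom p1, so u ||-/- p1.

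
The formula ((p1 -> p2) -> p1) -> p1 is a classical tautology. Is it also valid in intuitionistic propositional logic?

No

This is Peirce's law, which is not intuitionistically valid.
A Kripke countermodel: worlds w0, w1; order generated by w0 <= w1; atoms true at each world — w0:{}; w1:{p1}.
w0 ||-/- ((p1 -> p2) -> p1) -> p1: already at w0 itself, w0 ||- (p1 -> p2) -> p1 but w0 ||-/- p1.
w0 lacks atom p1, so w0 ||-/- p1.
So the root w0 does not force the formula.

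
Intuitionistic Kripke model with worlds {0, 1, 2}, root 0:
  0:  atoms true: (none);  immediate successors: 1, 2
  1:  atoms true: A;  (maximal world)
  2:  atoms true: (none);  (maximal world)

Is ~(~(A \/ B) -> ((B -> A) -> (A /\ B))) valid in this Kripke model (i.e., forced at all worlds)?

No

Not every world: 0 ||-/- ~(~(A \/ B) -> ((B -> A) -> (A /\ B))).
0 ||-/- ~(~(A \/ B) -> ((B -> A) -> (A /\ B))) since 1 is accessible from 0 and 1 ||- ~(A \/ B) -> ((B -> A) -> (A /\ B)).
1 ||- ~(A \/ B) -> ((B -> A) -> (A /\ B)) vacuously: no world accessible from 1 forces the antecedent ~(A \/ B).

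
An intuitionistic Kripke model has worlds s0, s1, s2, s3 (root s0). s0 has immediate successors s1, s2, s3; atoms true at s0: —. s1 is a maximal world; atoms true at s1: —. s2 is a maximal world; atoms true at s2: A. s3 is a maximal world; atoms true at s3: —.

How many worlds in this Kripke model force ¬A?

s0: does not force it — s0 ⊮ ¬A since s2 is accessible from s0 and s2 ⊩ A.
s1: forces it.
s2: does not force it.
s3: forces it.
Worlds forcing the formula: {s1, s3}.

2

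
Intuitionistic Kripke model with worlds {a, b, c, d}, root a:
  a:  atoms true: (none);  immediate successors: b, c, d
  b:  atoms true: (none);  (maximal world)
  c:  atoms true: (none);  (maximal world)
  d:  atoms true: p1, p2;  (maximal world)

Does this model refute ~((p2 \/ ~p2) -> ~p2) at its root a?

Yes

a ||-/- ~((p2 \/ ~p2) -> ~p2) since b is accessible from a and b ||- (p2 \/ ~p2) -> ~p2.
b ||- (p2 \/ ~p2) -> ~p2: every world accessible from b that forces p2 \/ ~p2 (namely b) also forces ~p2.
So the root a does not force ~((p2 \/ ~p2) -> ~p2); the model is a countermodel.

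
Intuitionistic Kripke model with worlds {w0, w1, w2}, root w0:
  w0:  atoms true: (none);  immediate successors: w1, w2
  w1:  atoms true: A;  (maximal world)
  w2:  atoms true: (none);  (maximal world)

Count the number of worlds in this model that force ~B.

w0: forces it.
w1: forces it.
w2: forces it.
Worlds forcing the formula: {w0, w1, w2}.

3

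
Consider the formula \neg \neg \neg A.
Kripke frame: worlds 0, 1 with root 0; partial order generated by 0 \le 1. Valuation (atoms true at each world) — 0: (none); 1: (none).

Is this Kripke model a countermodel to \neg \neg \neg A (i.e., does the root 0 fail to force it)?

0 \Vdash \neg \neg \neg A: no world accessible from 0 forces \neg \neg A.
So the root 0 forces \neg \neg \neg A; the model is not a countermodel.

No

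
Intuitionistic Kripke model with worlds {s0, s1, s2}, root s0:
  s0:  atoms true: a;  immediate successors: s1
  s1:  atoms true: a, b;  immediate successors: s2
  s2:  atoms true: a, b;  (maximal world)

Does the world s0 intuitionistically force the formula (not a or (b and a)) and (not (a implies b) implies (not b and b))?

s0 does not force (not a or (b and a)) and (not (a implies b) implies (not b and b)) since s0 fails not a or (b and a).

No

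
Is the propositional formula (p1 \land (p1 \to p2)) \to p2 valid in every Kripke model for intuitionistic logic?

Yes

This is modus ponens in implicational form, which is intuitionistically derivable.
If a world forces p1 and p1 \to p2, then applying the implication at that world (which is accessible from itself) gives p2.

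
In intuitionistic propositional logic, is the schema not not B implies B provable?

No

This is double-negation elimination, which is not intuitionistically valid.
A Kripke countermodel: worlds u0, u1; order generated by u0 <= u1; atoms true at each world — u0:{}; u1:{B}.
u0 does not force not not B implies B: already at u0 itself, u0 forces not not B but u0 does not force B.
u0 lacks atom B, so u0 does not force B.
So the root u0 does not force the formula.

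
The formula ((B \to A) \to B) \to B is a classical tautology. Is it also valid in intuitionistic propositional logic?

No

This is Peirce's law, which is not intuitionistically valid.
A Kripke countermodel: worlds a, b; order generated by a \le b; atoms true at each world — a:{}; b:{B}.
a \nVdash ((B \to A) \to B) \to B: already at a itself, a \Vdash (B \to A) \to B but a \nVdash B.
a lacks atom B, so a \nVdash B.
So the root a does not force the formula.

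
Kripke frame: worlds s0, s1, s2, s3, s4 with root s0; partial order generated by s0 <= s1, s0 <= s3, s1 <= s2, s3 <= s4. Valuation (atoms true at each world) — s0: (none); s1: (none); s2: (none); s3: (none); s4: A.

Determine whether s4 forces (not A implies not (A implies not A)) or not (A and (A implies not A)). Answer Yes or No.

s4 forces (not A implies not (A implies not A)) or not (A and (A implies not A)) via the disjunct not A implies not (A implies not A).

Yes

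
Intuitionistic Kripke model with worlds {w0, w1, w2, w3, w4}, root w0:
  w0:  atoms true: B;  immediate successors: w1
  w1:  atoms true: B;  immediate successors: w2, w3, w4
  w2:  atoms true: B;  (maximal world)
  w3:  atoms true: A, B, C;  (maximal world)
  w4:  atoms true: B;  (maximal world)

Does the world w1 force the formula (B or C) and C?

No

w1 does not force (B or C) and C since w1 fails C.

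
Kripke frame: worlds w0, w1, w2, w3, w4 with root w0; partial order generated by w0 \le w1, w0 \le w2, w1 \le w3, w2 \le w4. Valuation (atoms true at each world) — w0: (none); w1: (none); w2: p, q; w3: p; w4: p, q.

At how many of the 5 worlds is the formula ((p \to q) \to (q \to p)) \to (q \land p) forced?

w0: does not force it — w0 \nVdash ((p \to q) \to (q \to p)) \to (q \land p): already at w0 itself, w0 \Vdash (p \to q) \to (q \to p) but w0 \nVdash q \land p.
w1: does not force it.
w2: forces it.
w3: does not force it.
w4: forces it.
Worlds forcing the formula: {w2, w4}.

2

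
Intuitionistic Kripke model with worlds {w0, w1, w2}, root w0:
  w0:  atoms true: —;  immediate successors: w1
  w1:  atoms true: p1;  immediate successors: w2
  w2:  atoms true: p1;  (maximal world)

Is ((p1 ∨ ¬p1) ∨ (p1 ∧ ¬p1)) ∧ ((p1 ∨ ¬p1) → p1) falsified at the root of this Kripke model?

w0 ⊮ ((p1 ∨ ¬p1) ∨ (p1 ∧ ¬p1)) ∧ ((p1 ∨ ¬p1) → p1) since w0 fails (p1 ∨ ¬p1) ∨ (p1 ∧ ¬p1).
So the root w0 does not force ((p1 ∨ ¬p1) ∨ (p1 ∧ ¬p1)) ∧ ((p1 ∨ ¬p1) → p1); the model is a countermodel.

Yes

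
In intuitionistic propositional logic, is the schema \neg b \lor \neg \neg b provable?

No

This is the weak law of excluded middle, which is not intuitionistically valid.
A Kripke countermodel: worlds u0, u1, u2; order generated by u0 \le u1, u0 \le u2; atoms true at each world — u0:{}; u1:{b}; u2:{}.
u0 \nVdash \neg b \lor \neg \neg b: neither disjunct is forced at u0.
u0 \nVdash \neg b since u1 is accessible from u0 and u1 \Vdash b.
So the root u0 does not force the formula.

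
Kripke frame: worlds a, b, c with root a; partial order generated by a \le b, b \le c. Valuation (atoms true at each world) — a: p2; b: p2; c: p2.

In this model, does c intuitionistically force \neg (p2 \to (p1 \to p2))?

c \nVdash \neg (p2 \to (p1 \to p2)) since c is accessible from c and c \Vdash p2 \to (p1 \to p2).
c \Vdash p2 \to (p1 \to p2): every world accessible from c that forces p2 (namely c) also forces p1 \to p2.

No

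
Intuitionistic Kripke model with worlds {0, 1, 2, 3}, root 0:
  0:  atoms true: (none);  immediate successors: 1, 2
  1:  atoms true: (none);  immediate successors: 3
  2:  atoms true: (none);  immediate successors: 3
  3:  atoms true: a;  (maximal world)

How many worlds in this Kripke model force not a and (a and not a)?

0: does not force it — 0 does not force not a and (a and not a) since 0 fails not a.
1: does not force it — 1 does not force not a and (a and not a) since 1 fails not a.
2: does not force it.
3: does not force it.
Worlds forcing the formula: { }.

0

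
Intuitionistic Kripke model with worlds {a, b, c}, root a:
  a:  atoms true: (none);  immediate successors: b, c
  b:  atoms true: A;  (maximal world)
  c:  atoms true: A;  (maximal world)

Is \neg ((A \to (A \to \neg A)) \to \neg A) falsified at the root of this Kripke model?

Yes

a \nVdash \neg ((A \to (A \to \neg A)) \to \neg A) since a is accessible from a and a \Vdash (A \to (A \to \neg A)) \to \neg A.
a \Vdash (A \to (A \to \neg A)) \to \neg A vacuously: no world accessible from a forces the antecedent A \to (A \to \neg A).
So the root a does not force \neg ((A \to (A \to \neg A)) \to \neg A); the model is a countermodel.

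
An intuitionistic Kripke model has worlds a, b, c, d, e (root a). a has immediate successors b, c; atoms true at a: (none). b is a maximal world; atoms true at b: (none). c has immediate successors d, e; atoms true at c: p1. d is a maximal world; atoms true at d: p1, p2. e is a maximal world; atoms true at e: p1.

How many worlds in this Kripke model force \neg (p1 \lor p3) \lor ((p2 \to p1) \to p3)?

1

a: does not force it — a \nVdash \neg (p1 \lor p3) \lor ((p2 \to p1) \to p3): neither disjunct is forced at a.
b: forces it.
c: does not force it — c \nVdash \neg (p1 \lor p3) \lor ((p2 \to p1) \to p3): neither disjunct is forced at c.
d: does not force it.
e: does not force it.
Worlds forcing the formula: {b}.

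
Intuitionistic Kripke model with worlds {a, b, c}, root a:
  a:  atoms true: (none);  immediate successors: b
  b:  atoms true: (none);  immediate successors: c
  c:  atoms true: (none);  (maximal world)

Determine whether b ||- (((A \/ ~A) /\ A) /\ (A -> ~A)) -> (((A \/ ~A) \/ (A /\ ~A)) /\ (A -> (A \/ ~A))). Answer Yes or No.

Yes

b ||- (((A \/ ~A) /\ A) /\ (A -> ~A)) -> (((A \/ ~A) \/ (A /\ ~A)) /\ (A -> (A \/ ~A))) vacuously: no world accessible from b forces the antecedent ((A \/ ~A) /\ A) /\ (A -> ~A).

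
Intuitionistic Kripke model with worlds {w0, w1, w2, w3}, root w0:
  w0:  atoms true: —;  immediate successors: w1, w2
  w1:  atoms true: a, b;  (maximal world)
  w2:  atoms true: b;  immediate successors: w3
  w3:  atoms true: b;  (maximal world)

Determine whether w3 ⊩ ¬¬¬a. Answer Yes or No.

Yes

w3 ⊩ ¬¬¬a: no world accessible from w3 forces ¬¬a.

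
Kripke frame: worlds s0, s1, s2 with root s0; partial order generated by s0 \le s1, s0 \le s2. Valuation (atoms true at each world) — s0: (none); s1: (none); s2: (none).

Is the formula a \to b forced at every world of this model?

Yes

s0 \Vdash a \to b vacuously: no world accessible from s0 forces the antecedent a.
Since the root s0 forces a \to b and forcing is persistent (monotone upward), every world forces it.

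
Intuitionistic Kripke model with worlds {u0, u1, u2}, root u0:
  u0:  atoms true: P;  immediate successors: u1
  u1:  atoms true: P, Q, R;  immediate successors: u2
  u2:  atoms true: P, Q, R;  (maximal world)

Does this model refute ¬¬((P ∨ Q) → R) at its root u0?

u0 ⊩ ¬¬((P ∨ Q) → R): no world accessible from u0 forces ¬((P ∨ Q) → R).
So the root u0 forces ¬¬((P ∨ Q) → R); the model is not a countermodel.

No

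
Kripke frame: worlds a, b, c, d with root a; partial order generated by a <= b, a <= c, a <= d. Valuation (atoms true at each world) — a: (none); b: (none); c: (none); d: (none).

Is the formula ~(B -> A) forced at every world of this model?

No

Not every world: a ||-/- ~(B -> A).
a ||-/- ~(B -> A) since a is accessible from a and a ||- B -> A.
a ||- B -> A vacuously: no world accessible from a forces the antecedent B.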